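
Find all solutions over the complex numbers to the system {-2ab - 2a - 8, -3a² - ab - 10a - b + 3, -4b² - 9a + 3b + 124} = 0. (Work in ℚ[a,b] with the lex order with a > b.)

Compute a lex Gröbner basis by Buchberger's algorithm.
f_1 = -2ab - 2a - 8, LT = ab.
f_2 = -3a² - ab - 10a - b + 3, LT = a².
f_3 = -9a - 4b² + 3b + 124, LT = a.

S(f_1,f_2): lcm = a²b. S = a² - ⅓ab² - 10/3ab + 4a - ⅓b² + b.
  leading term a²: subtract (-⅓)·f_2 from a² - ⅓ab² - 10/3ab + 4a - ⅓b² + b → -⅓ab² - 11/3ab + ⅔a - ⅓b² + ⅔b + 1
  leading term ab²: subtract (⅙b)·f_1 from -⅓ab² - 11/3ab + ⅔a - ⅓b² + ⅔b + 1 → -10/3ab + ⅔a - ⅓b² + 2b + 1
  leading term ab: subtract (5/3)·f_1 from -10/3ab + ⅔a - ⅓b² + 2b + 1 → 4a - ⅓b² + 2b + 43/3
  leading term a: subtract (-4/9)·f_3 from 4a - ⅓b² + 2b + 43/3 → -19/9b² + 10/3b + 625/9
  leading term b²: no divisor's leading term divides it; move -19/9b² to the remainder.
  leading term b: no divisor's leading term divides it; move 10/3b to the remainder.
  leading term 1: no divisor's leading term divides it; move 625/9 to the remainder.
  remainder -19/9b² + 10/3b + 625/9 ≠ 0; add h_4 = -19/9b² + 10/3b + 625/9 to the basis.

S(f_1,f_3): lcm = ab. S = a - 4/9b³ + ⅓b² + 124/9b + 4.
  leading term a: subtract (-1/9)·f_3 from a - 4/9b³ + ⅓b² + 124/9b + 4 → -4/9b³ - 1/9b² + 127/9b + 160/9
  leading term b³: subtract (4/19b)·h_4 from -4/9b³ - 1/9b² + 127/9b + 160/9 → -139/171b² - 29/57b + 160/9
  leading term b²: subtract (139/361)·h_4 from -139/171b² - 29/57b + 160/9 → -647/361b - 3235/361
  leading term b: no divisor's leading term divides it; move -647/361b to the remainder.
  leading term 1: no divisor's leading term divides it; move -3235/361 to the remainder.
  remainder -647/361b - 3235/361 ≠ 0; add h_5 = -647/361b - 3235/361 to the basis.

S(f_2,f_3): lcm = a². S = -4/9ab² + ⅔ab + 154/9a + ⅓b - 1.
  leading term ab²: subtract (2/9b)·f_1 from -4/9ab² + ⅔ab + 154/9a + ⅓b - 1 → 10/9ab + 154/9a + 19/9b - 1
  leading term ab: subtract (-5/9)·f_1 from 10/9ab + 154/9a + 19/9b - 1 → 16a + 19/9b - 49/9
  leading term a: subtract (-16/9)·f_3 from 16a + 19/9b - 49/9 → -64/9b² + 67/9b + 215
  leading term b²: subtract (64/19)·h_4 from -64/9b² + 67/9b + 215 → -647/171b - 3235/171
  leading term b: subtract (19/9)·h_5 from -647/171b - 3235/171 → 0
  remainder 0.

S(f_1,h_4): lcm = ab². S = 49/19ab + 625/19a + 4b.
  leading term ab: subtract (-49/38)·f_1 from 49/19ab + 625/19a + 4b → 576/19a + 4b - 196/19
  leading term a: subtract (-64/19)·f_3 from 576/19a + 4b - 196/19 → -256/19b² + 268/19b + 7740/19
  leading term b²: subtract (2304/361)·h_4 from -256/19b² + 268/19b + 7740/19 → -2588/361b - 12940/361
  leading term b: subtract (4)·h_5 from -2588/361b - 12940/361 → 0
  remainder 0.

S(f_2,h_4): leading monomials are coprime, so the S-polynomial reduces to 0 (Buchberger's first criterion).
S(f_3,h_4): leading monomials are coprime, so the S-polynomial reduces to 0 (Buchberger's first criterion).
S(f_1,h_5): lcm = ab. S = -4a + 4.
  leading term a: subtract (4/9)·f_3 from -4a + 4 → 16/9b² - 4/3b - 460/9
  leading term b²: subtract (-16/19)·h_4 from 16/9b² - 4/3b - 460/9 → 28/19b + 140/19
  leading term b: subtract (-532/647)·h_5 from 28/19b + 140/19 → 0
  remainder 0.

S(f_2,h_5): leading monomials are coprime, so the S-polynomial reduces to 0 (Buchberger's first criterion).
S(f_3,h_5): leading monomials are coprime, so the S-polynomial reduces to 0 (Buchberger's first criterion).
S(h_4,h_5): lcm = b². S = -125/19b - 625/19.
  leading term b: subtract (2375/647)·h_5 from -125/19b - 625/19 → 0
  remainder 0.

Every S-polynomial of the final basis reduces to 0, so we have a Gröbner basis.
Inter-reduce: drop elements whose leading term is divisible by another's, tail-reduce, and make monic.
Reduced Gröbner basis: {a - 1, b + 5}.

The lex basis is triangular: the last element involves only b. Solving b + 5 = 0 gives b ∈ {-5}; substituting each value into the earlier elements determines the remaining variables.
  b = -5: the earlier basis element becomes a - 1 = 0, giving a = 1 — point (1, -5).

{(1, -5)}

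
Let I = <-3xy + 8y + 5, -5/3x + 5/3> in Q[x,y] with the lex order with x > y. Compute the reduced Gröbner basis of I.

G = {x - 1, y + 1}

Buchberger's algorithm terminates because the ascending chain of leading-term ideals stabilizes.

f_1 = -3xy + 8y + 5, LT = xy.
f_2 = -5/3x + 5/3, LT = x.

S(f_1,f_2): lcm = xy. S = -5/3y - 5/3.
  reduce S modulo (f_1, f_2):
  remainder -5/3y - 5/3 ≠ 0; add g_3 = -5/3y - 5/3 to the basis.

The other S-polynomials (S(f_1,g_3), S(f_2,g_3)) all reduce to 0 modulo the current basis, so we have a Gröbner basis.
Inter-reduce: drop elements whose leading term is divisible by another's, tail-reduce, and make monic.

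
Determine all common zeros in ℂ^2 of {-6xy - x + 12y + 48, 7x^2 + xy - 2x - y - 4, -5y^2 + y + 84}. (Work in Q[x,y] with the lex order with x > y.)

{(0, -4)}

Compute a lex Gröbner basis by Buchberger's algorithm.
f_1 = -6xy - x + 12y + 48, LT = xy.
f_2 = 7x^2 + xy - 2x - y - 4, LT = x^2.
f_3 = -5y^2 + y + 84, LT = y^2.

S(f_1,f_2): lcm = x^2y. S = 1/6x^2 - 1/7xy^2 - 12/7xy - 8x + 1/7y^2 + 4/7y.
  reduce S modulo (f_1, f_2, f_3):
  remainder -23/3x - 841/210y - 1682/105 ≠ 0; add h_4 = -23/3x - 841/210y - 1682/105 to the basis.

S(f_1,f_3): lcm = xy^2. S = 11/30xy + 84/5x - 2y^2 - 8y.
  reduce S modulo (f_1, f_2, f_3, h_4):
  remainder -206771/12600y - 206771/3150 ≠ 0; add h_5 = -206771/12600y - 206771/3150 to the basis.

The other S-polynomials (S(f_2,f_3), S(f_1,h_4), S(f_2,h_4), S(f_3,h_4), S(f_1,h_5), S(f_2,h_5), S(f_3,h_5), S(h_4,h_5)) all reduce to 0 modulo the current basis, so we have a Gröbner basis.
Inter-reduce: drop elements whose leading term is divisible by another's, tail-reduce, and make monic.
Reduced Gröbner basis: {x, y + 4}.

From the last basis element, y + 4 = 0, so y takes values in {-4}. Each choice, substituted upward through the basis, yields the corresponding point(s) of the solution set.
  y = -4: the earlier basis element becomes x = 0, giving x = 0 — point (0, -4).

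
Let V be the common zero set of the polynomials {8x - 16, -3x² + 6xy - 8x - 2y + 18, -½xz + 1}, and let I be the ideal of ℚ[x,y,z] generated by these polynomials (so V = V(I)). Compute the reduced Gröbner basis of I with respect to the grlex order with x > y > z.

G = {x - 2, y - 1, z - 1}

f_1 = 8x - 16, LT = x.
f_2 = -3x² + 6xy - 8x - 2y + 18, LT = x².
f_3 = -½xz + 1, LT = xz.

S(f_1,f_2): lcm = x². S = 2xy - 14/3x - ⅔y + 6.
  leading term xy: subtract (¼y)·f_1 from 2xy - 14/3x - ⅔y + 6 → -14/3x + 10/3y + 6
  leading term x: subtract (-7/12)·f_1 from -14/3x + 10/3y + 6 → 10/3y - 10/3
  leading term y: no divisor's leading term divides it; move 10/3y to the remainder.
  leading term 1: no divisor's leading term divides it; move -10/3 to the remainder.
  remainder 10/3y - 10/3 ≠ 0; add g_4 = 10/3y - 10/3 to the basis.

S(f_1,f_3): lcm = xz. S = -2z + 2.
  leading term z: no divisor's leading term divides it; move -2z to the remainder.
  leading term 1: no divisor's leading term divides it; move 2 to the remainder.
  remainder -2z + 2 ≠ 0; add g_5 = -2z + 2 to the basis.

S(f_2,f_3): lcm = x²z. S = -2xyz + 8/3xz + ⅔yz + 2x - 6z.
  leading term xyz: subtract (-¼yz)·f_1 from -2xyz + 8/3xz + ⅔yz + 2x - 6z → 8/3xz - 10/3yz + 2x - 6z
  leading term xz: subtract (⅓z)·f_1 from 8/3xz - 10/3yz + 2x - 6z → -10/3yz + 2x - ⅔z
  leading term yz: subtract (-z)·g_4 from -10/3yz + 2x - ⅔z → 2x - 4z
  leading term x: subtract (¼)·f_1 from 2x - 4z → -4z + 4
  leading term z: subtract (2)·g_5 from -4z + 4 → 0
  remainder 0.

S(f_1,g_4): leading monomials are coprime, so the S-polynomial reduces to 0 (Buchberger's first criterion).
S(f_2,g_4): leading monomials are coprime, so the S-polynomial reduces to 0 (Buchberger's first criterion).
S(f_3,g_4): leading monomials are coprime, so the S-polynomial reduces to 0 (Buchberger's first criterion).
S(f_1,g_5): leading monomials are coprime, so the S-polynomial reduces to 0 (Buchberger's first criterion).
S(f_2,g_5): leading monomials are coprime, so the S-polynomial reduces to 0 (Buchberger's first criterion).
S(f_3,g_5): lcm = xz. S = x - 2.
  leading term x: subtract (⅛)·f_1 from x - 2 → 0
  remainder 0.

S(g_4,g_5): leading monomials are coprime, so the S-polynomial reduces to 0 (Buchberger's first criterion).
Every S-polynomial of the final basis reduces to 0, so we have a Gröbner basis.
Inter-reduce: drop elements whose leading term is divisible by another's, tail-reduce, and make monic.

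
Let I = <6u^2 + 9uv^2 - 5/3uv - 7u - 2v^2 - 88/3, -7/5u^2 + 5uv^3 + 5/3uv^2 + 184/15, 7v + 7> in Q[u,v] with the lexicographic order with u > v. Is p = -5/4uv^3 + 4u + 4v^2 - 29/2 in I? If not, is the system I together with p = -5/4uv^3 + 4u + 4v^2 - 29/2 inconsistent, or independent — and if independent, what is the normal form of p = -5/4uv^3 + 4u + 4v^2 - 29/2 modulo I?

First compute the reduced Gröbner basis of I by Buchberger's algorithm.
f_1 = 6u^2 + 9uv^2 - 5/3uv - 7u - 2v^2 - 88/3, LT = u^2.
f_2 = -7/5u^2 + 5uv^3 + 5/3uv^2 + 184/15, LT = u^2.
f_3 = 7v + 7, LT = v.

S(f_1,f_2): lcm = u^2. S = 25/7uv^3 + 113/42uv^2 - 5/18uv - 7/6u - 1/3v^2 + 244/63.
  leading term uv^3: subtract (25/49uv^2)·f_3 from 25/7uv^3 + 113/42uv^2 - 5/18uv - 7/6u - 1/3v^2 + 244/63 → -37/42uv^2 - 5/18uv - 7/6u - 1/3v^2 + 244/63
  leading term uv^2: subtract (-37/294uv)·f_3 from -37/42uv^2 - 5/18uv - 7/6u - 1/3v^2 + 244/63 → 38/63uv - 7/6u - 1/3v^2 + 244/63
  leading term uv: subtract (38/441u)·f_3 from 38/63uv - 7/6u - 1/3v^2 + 244/63 → -223/126u - 1/3v^2 + 244/63
  leading term u: no divisor's leading term divides it; move -223/126u to the remainder.
  leading term v^2: subtract (-1/21v)·f_3 from -1/3v^2 + 244/63 → 1/3v + 244/63
  leading term v: subtract (1/21)·f_3 from 1/3v + 244/63 → 223/63
  leading term 1: no divisor's leading term divides it; move 223/63 to the remainder.
  remainder -223/126u + 223/63 ≠ 0; add h_4 = -223/126u + 223/63 to the basis.

The other S-polynomials (S(f_1,f_3), S(f_2,f_3), S(f_1,h_4), S(f_2,h_4), S(f_3,h_4)) all reduce to 0 modulo the current basis, so we have a Gröbner basis.
Inter-reduce: drop elements whose leading term is divisible by another's, tail-reduce, and make monic.
Reduced Gröbner basis: {u - 2, v + 1}.
Label its elements g_1 = u - 2, g_2 = v + 1.

Reduce p = -5/4uv^3 + 4u + 4v^2 - 29/2 modulo G:
  leading term uv^3: subtract (-5/4v^3)·g_1 from -5/4uv^3 + 4u + 4v^2 - 29/2 → 4u - 5/2v^3 + 4v^2 - 29/2
  leading term u: subtract (4)·g_1 from 4u - 5/2v^3 + 4v^2 - 29/2 → -5/2v^3 + 4v^2 - 13/2
  leading term v^3: subtract (-5/2v^2)·g_2 from -5/2v^3 + 4v^2 - 13/2 → 13/2v^2 - 13/2
  leading term v^2: subtract (13/2v)·g_2 from 13/2v^2 - 13/2 → -13/2v - 13/2
  leading term v: subtract (-13/2)·g_2 from -13/2v - 13/2 → 0
  normal form = 0.
Since the normal form is 0, p ∈ I.

The remainder on division by a Gröbner basis is unique — it is the normal form.

-5/4uv^3 + 4u + 4v^2 - 29/2 lies in I (it reduces to 0).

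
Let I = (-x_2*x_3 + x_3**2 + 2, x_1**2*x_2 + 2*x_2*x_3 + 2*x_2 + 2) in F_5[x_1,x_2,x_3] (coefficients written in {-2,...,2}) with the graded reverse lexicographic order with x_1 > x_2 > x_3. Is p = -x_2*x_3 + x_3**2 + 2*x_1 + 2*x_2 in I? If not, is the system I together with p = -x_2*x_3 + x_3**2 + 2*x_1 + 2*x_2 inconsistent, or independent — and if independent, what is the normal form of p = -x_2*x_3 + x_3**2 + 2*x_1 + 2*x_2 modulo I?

First compute the reduced Gröbner basis of I by Buchberger's algorithm.
f_1 = -x_2*x_3 + x_3**2 + 2, LT = x_2*x_3.
f_2 = x_1**2*x_2 + 2*x_2*x_3 + 2*x_2 + 2, LT = x_1**2*x_2.

S(f_1,f_2): lcm = x_1**2*x_2*x_3. S = -x_1**2*x_3**2 - 2*x_2*x_3**2 - 2*x_1**2 - 2*x_2*x_3 - 2*x_3.
  reduce S modulo (f_1, f_2):
  remainder -x_1**2*x_3**2 - 2*x_3**3 - 2*x_1**2 - 2*x_3**2 - x_3 + 1 ≠ 0; add h_3 = -x_1**2*x_3**2 - 2*x_3**3 - 2*x_1**2 - 2*x_3**2 - x_3 + 1 to the basis.

The other S-polynomials (S(f_1,h_3), S(f_2,h_3)) all reduce to 0 modulo the current basis, so we have a Gröbner basis.
Inter-reduce: drop elements whose leading term is divisible by another's, tail-reduce, and make monic.
Reduced Gröbner basis: {x_1**2*x_3**2 + 2*x_3**3 + 2*x_1**2 + 2*x_3**2 + x_3 - 1, x_1**2*x_2 + 2*x_3**2 + 2*x_2 + 1, x_2*x_3 - x_3**2 - 2}.
Label its elements g_1 = x_1**2*x_3**2 + 2*x_3**3 + 2*x_1**2 + 2*x_3**2 + x_3 - 1, g_2 = x_1**2*x_2 + 2*x_3**2 + 2*x_2 + 1, g_3 = x_2*x_3 - x_3**2 - 2.

Reduce p = -x_2*x_3 + x_3**2 + 2*x_1 + 2*x_2 modulo G:
  leading term x_2*x_3: subtract (-1)·g_3 from -x_2*x_3 + x_3**2 + 2*x_1 + 2*x_2 → 2*x_1 + 2*x_2 - 2
  leading term x_1: no divisor's leading term divides it; move 2*x_1 to the remainder.
  leading term x_2: no divisor's leading term divides it; move 2*x_2 to the remainder.
  leading term 1: no divisor's leading term divides it; move -2 to the remainder.
  normal form = 2*x_1 + 2*x_2 - 2.
The normal form is nonzero, so p ∉ I. Since p minus its normal form lies in I, I + (p) = I + (r) where r = 2*x_1 + 2*x_2 - 2; decide whether this ideal is the whole ring.
Run Buchberger on G together with r (pairs among the g_i already reduce to 0 since G is a Gröbner basis):
g_1 = x_1**2*x_3**2 + 2*x_3**3 + 2*x_1**2 + 2*x_3**2 + x_3 - 1, LT = x_1**2*x_3**2.
g_2 = x_1**2*x_2 + 2*x_3**2 + 2*x_2 + 1, LT = x_1**2*x_2.
g_3 = x_2*x_3 - x_3**2 - 2, LT = x_2*x_3.
r = 2*x_1 + 2*x_2 - 2, LT = x_1.

S(g_1,r): lcm = x_1**2*x_3**2. S = -x_1*x_2*x_3**2 + x_1*x_3**2 + 2*x_3**3 + 2*x_1**2 + 2*x_3**2 + x_3 - 1.
  reduce S modulo (g_1, g_2, g_3, r):
  remainder x_3**4 + 2*x_2**2 + 2*x_3**2 + x_2 + 2*x_3 ≠ 0; add m_5 = x_3**4 + 2*x_2**2 + 2*x_3**2 + x_2 + 2*x_3 to the basis.

S(g_2,r): lcm = x_1**2*x_2. S = -x_1*x_2**2 + x_1*x_2 + 2*x_3**2 + 2*x_2 + 1.
  reduce S modulo (g_1, g_2, g_3, r, m_5):
  remainder x_2**3 - 2*x_2**2 + 2*x_3**2 - 2*x_2 + 1 ≠ 0; add m_6 = x_2**3 - 2*x_2**2 + 2*x_3**2 - 2*x_2 + 1 to the basis.

The other S-polynomials (S(g_1,g_2), S(g_1,g_3), S(g_2,g_3), S(g_3,r), S(g_1,m_5), S(g_2,m_5), S(g_3,m_5), S(r,m_5), S(g_1,m_6), S(g_2,m_6), S(g_3,m_6), S(r,m_6), S(m_5,m_6)) all reduce to 0 modulo the current basis, so we have a Gröbner basis.
Inter-reduce: drop elements whose leading term is divisible by another's, tail-reduce, and make monic.
Reduced Gröbner basis: {x_3**4 + 2*x_2**2 + 2*x_3**2 + x_2 + 2*x_3, x_2**3 - 2*x_2**2 + 2*x_3**2 - 2*x_2 + 1, x_2*x_3 - x_3**2 - 2, x_1 + x_2 - 1}.
The reduced Gröbner basis of I + (p) is {x_3**4 + 2*x_2**2 + 2*x_3**2 + x_2 + 2*x_3, x_2**3 - 2*x_2**2 + 2*x_3**2 - 2*x_2 + 1, x_2*x_3 - x_3**2 - 2, x_1 + x_2 - 1} ≠ {1}, a proper ideal, so the enlarged system stays consistent: p is independent of I, with normal form 2*x_1 + 2*x_2 - 2.

The remainder on division by a Gröbner basis is unique — it is the normal form.

-x_2*x_3 + x_3**2 + 2*x_1 + 2*x_2 is independent of I; its normal form modulo I is 2*x_1 + 2*x_2 - 2.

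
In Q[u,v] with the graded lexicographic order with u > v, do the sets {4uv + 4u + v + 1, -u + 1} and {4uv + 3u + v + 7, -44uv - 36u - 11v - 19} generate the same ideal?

Equality of ideals is decidable: compute both reduced Gröbner bases (unique for the ordering) and check whether they agree.
Buchberger on the first generating set:
f_1 = 4uv + 4u + v + 1, LT = uv.
f_2 = -u + 1, LT = u.

S(f_1,f_2): lcm = uv. S = u + \tfrac{5}{4}v + \tfrac{1}{4}.
  reduce S modulo (f_1, f_2):
  remainder \tfrac{5}{4}v + \tfrac{5}{4} ≠ 0; add g_3 = \tfrac{5}{4}v + \tfrac{5}{4} to the basis.

The other S-polynomials (S(f_1,g_3), S(f_2,g_3)) all reduce to 0 modulo the current basis, so we have a Gröbner basis.
Inter-reduce: drop elements whose leading term is divisible by another's, tail-reduce, and make monic.
Reduced Gröbner basis: {u - 1, v + 1}.

Buchberger on the second generating set:
h_1 = 4uv + 3u + v + 7, LT = uv.
h_2 = -44uv - 36u - 11v - 19, LT = uv.

S(h_1,h_2): lcm = uv. S = -\tfrac{3}{44}u + \tfrac{29}{22}.
  reduce S modulo (h_1, h_2):
  remainder -\tfrac{3}{44}u + \tfrac{29}{22} ≠ 0; add k_3 = -\tfrac{3}{44}u + \tfrac{29}{22} to the basis.

S(h_1,k_3): lcm = uv. S = \tfrac{3}{4}u + \tfrac{235}{12}v + \tfrac{7}{4}.
  reduce S modulo (h_1, h_2, k_3):
  remainder \tfrac{235}{12}v + \tfrac{65}{4} ≠ 0; add k_4 = \tfrac{235}{12}v + \tfrac{65}{4} to the basis.

The other S-polynomials (S(h_2,k_3), S(h_1,k_4), S(h_2,k_4), S(k_3,k_4)) all reduce to 0 modulo the current basis, so we have a Gröbner basis.
Inter-reduce: drop elements whose leading term is divisible by another's, tail-reduce, and make monic.
Reduced Gröbner basis: {u - \tfrac{58}{3}, v + \tfrac{39}{47}}.

Since the reduced bases disagree, the two ideals are not the same.
The same test decides containment: I ⊆ J iff every generator of I reduces to 0 modulo a Gröbner basis of J.

No, the ideals differ.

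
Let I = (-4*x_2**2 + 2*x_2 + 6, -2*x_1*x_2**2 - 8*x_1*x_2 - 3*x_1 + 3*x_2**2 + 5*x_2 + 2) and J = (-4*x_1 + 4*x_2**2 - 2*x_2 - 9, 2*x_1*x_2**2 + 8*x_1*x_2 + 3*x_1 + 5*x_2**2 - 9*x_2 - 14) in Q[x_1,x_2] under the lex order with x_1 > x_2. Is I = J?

No, the ideals differ.

Since reduced Gröbner bases are canonical representatives of ideals under a given ordering, it suffices to compute and compare them.
Buchberger on the first generating set:
f_1 = -4*x_2**2 + 2*x_2 + 6, LT = x_2**2.
f_2 = -2*x_1*x_2**2 - 8*x_1*x_2 - 3*x_1 + 3*x_2**2 + 5*x_2 + 2, LT = x_1*x_2**2.

S(f_1,f_2): lcm = x_1*x_2**2. S = -9/2*x_1*x_2 - 3*x_1 + 3/2*x_2**2 + 5/2*x_2 + 1.
  leading term x_1*x_2: no divisor's leading term divides it; move -9/2*x_1*x_2 to the remainder.
  leading term x_1: no divisor's leading term divides it; move -3*x_1 to the remainder.
  leading term x_2**2: subtract (-3/8)·f_1 from 3/2*x_2**2 + 5/2*x_2 + 1 → 13/4*x_2 + 13/4
  leading term x_2: no divisor's leading term divides it; move 13/4*x_2 to the remainder.
  leading term 1: no divisor's leading term divides it; move 13/4 to the remainder.
  remainder -9/2*x_1*x_2 - 3*x_1 + 13/4*x_2 + 13/4 ≠ 0; add g_3 = -9/2*x_1*x_2 - 3*x_1 + 13/4*x_2 + 13/4 to the basis.

S(f_1,g_3): lcm = x_1*x_2**2. S = -7/6*x_1*x_2 - 3/2*x_1 + 13/18*x_2**2 + 13/18*x_2.
  leading term x_1*x_2: subtract (7/27)·g_3 from -7/6*x_1*x_2 - 3/2*x_1 + 13/18*x_2**2 + 13/18*x_2 → -13/18*x_1 + 13/18*x_2**2 - 13/108*x_2 - 91/108
  leading term x_1: no divisor's leading term divides it; move -13/18*x_1 to the remainder.
  leading term x_2**2: subtract (-13/72)·f_1 from 13/18*x_2**2 - 13/108*x_2 - 91/108 → 13/54*x_2 + 13/54
  leading term x_2: no divisor's leading term divides it; move 13/54*x_2 to the remainder.
  leading term 1: no divisor's leading term divides it; move 13/54 to the remainder.
  remainder -13/18*x_1 + 13/54*x_2 + 13/54 ≠ 0; add g_4 = -13/18*x_1 + 13/54*x_2 + 13/54 to the basis.

The other S-polynomials (S(f_2,g_3), S(f_1,g_4), S(f_2,g_4), S(g_3,g_4)) all reduce to 0 modulo the current basis, so we have a Gröbner basis.
Inter-reduce: drop elements whose leading term is divisible by another's, tail-reduce, and make monic.
Reduced Gröbner basis: {x_1 - 1/3*x_2 - 1/3, x_2**2 - 1/2*x_2 - 3/2}.

Buchberger on the second generating set:
h_1 = -4*x_1 + 4*x_2**2 - 2*x_2 - 9, LT = x_1.
h_2 = 2*x_1*x_2**2 + 8*x_1*x_2 + 3*x_1 + 5*x_2**2 - 9*x_2 - 14, LT = x_1*x_2**2.

S(h_1,h_2): lcm = x_1*x_2**2. S = -4*x_1*x_2 - 3/2*x_1 - x_2**4 + 1/2*x_2**3 - 1/4*x_2**2 + 9/2*x_2 + 7.
  leading term x_1*x_2: subtract (x_2)·h_1 from -4*x_1*x_2 - 3/2*x_1 - x_2**4 + 1/2*x_2**3 - 1/4*x_2**2 + 9/2*x_2 + 7 → -3/2*x_1 - x_2**4 - 7/2*x_2**3 + 7/4*x_2**2 + 27/2*x_2 + 7
  leading term x_1: subtract (3/8)·h_1 from -3/2*x_1 - x_2**4 - 7/2*x_2**3 + 7/4*x_2**2 + 27/2*x_2 + 7 → -x_2**4 - 7/2*x_2**3 + 1/4*x_2**2 + 57/4*x_2 + 83/8
  leading term x_2**4: no divisor's leading term divides it; move -x_2**4 to the remainder.
  leading term x_2**3: no divisor's leading term divides it; move -7/2*x_2**3 to the remainder.
  leading term x_2**2: no divisor's leading term divides it; move 1/4*x_2**2 to the remainder.
  leading term x_2: no divisor's leading term divides it; move 57/4*x_2 to the remainder.
  leading term 1: no divisor's leading term divides it; move 83/8 to the remainder.
  remainder -x_2**4 - 7/2*x_2**3 + 1/4*x_2**2 + 57/4*x_2 + 83/8 ≠ 0; add k_3 = -x_2**4 - 7/2*x_2**3 + 1/4*x_2**2 + 57/4*x_2 + 83/8 to the basis.

The other S-polynomials (S(h_1,k_3), S(h_2,k_3)) all reduce to 0 modulo the current basis, so we have a Gröbner basis.
Inter-reduce: drop elements whose leading term is divisible by another's, tail-reduce, and make monic.
Reduced Gröbner basis: {x_1 - x_2**2 + 1/2*x_2 + 9/4, x_2**4 + 7/2*x_2**3 - 1/4*x_2**2 - 57/4*x_2 - 83/8}.

The bases are distinct; the ideals are different.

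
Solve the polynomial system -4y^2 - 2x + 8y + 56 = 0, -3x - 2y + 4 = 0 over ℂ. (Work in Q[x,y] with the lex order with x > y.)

Compute a lex Gröbner basis by Buchberger's algorithm.
f_1 = -2x - 4y^2 + 8y + 56, LT = x.
f_2 = -3x - 2y + 4, LT = x.

S(f_1,f_2): lcm = x. S = 2y^2 - 14/3y - 80/3.
  leading term y^2: no divisor's leading term divides it; move 2y^2 to the remainder.
  leading term y: no divisor's leading term divides it; move -14/3y to the remainder.
  leading term 1: no divisor's leading term divides it; move -80/3 to the remainder.
  remainder 2y^2 - 14/3y - 80/3 ≠ 0; add h_3 = 2y^2 - 14/3y - 80/3 to the basis.

The other S-polynomials (S(f_1,h_3), S(f_2,h_3)) all reduce to 0 modulo the current basis, so we have a Gröbner basis.
Inter-reduce: drop elements whose leading term is divisible by another's, tail-reduce, and make monic.
Reduced Gröbner basis: {x + 2/3y - 4/3, y^2 - 7/3y - 40/3}.

Elimination: the polynomial y^2 - 7/3y - 40/3 lies in the elimination ideal for y, so y ∈ {-8/3, 5}. For each such y, the remaining basis elements (now univariate) give the rest of the solution.
  y = -8/3: the earlier basis element becomes x - 28/9 = 0, giving x = 28/9 — point (28/9, -8/3).
  y = 5: the earlier basis element becomes x + 2 = 0, giving x = -2 — point (-2, 5).
Check: every point annihilates each of the original generators.

{(28/9, -8/3), (-2, 5)}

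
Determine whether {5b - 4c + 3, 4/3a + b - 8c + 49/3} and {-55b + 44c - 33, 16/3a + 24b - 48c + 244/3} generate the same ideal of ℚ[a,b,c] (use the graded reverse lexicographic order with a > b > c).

No, the ideals differ.

Two ideals are equal iff their reduced Gröbner bases coincide (the reduced basis is unique for a fixed ordering).
Buchberger on the first generating set:
f_1 = 5b - 4c + 3, LT = b.
f_2 = 4/3a + b - 8c + 49/3, LT = a.

The S-polynomials (S(f_1,f_2)) all reduce to 0 modulo the current basis, so we have a Gröbner basis.
Inter-reduce: drop elements whose leading term is divisible by another's, tail-reduce, and make monic.
Reduced Gröbner basis: {a - 27/5c + 59/5, b - ⅘c + ⅗}.

Buchberger on the second generating set:
h_1 = -55b + 44c - 33, LT = b.
h_2 = 16/3a + 24b - 48c + 244/3, LT = a.

The S-polynomials (S(h_1,h_2)) all reduce to 0 modulo the current basis, so we have a Gröbner basis.
Inter-reduce: drop elements whose leading term is divisible by another's, tail-reduce, and make monic.
Reduced Gröbner basis: {a - 27/5c + 251/20, b - ⅘c + ⅗}.

Since the reduced bases disagree, the two ideals are not the same.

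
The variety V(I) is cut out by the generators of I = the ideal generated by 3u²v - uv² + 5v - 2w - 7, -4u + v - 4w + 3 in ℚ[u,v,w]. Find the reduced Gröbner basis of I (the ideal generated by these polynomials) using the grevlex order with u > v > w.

f_1 = 3u²v - uv² + 5v - 2w - 7, LT = u²v.
f_2 = -4u + v - 4w + 3, LT = u.

S(f_1,f_2): lcm = u²v. S = -1/12uv² - uvw + ¾uv + 5/3v - ⅔w - 7/3.
  reduce S modulo (f_1, f_2):
  remainder -1/48v³ - ⅙v²w + vw² + ⅛v² - 3/2vw + 107/48v - ⅔w - 7/3 ≠ 0; add g_3 = -1/48v³ - ⅙v²w + vw² + ⅛v² - 3/2vw + 107/48v - ⅔w - 7/3 to the basis.

The other S-polynomials (S(f_1,g_3), S(f_2,g_3)) all reduce to 0 modulo the current basis, so we have a Gröbner basis.
Inter-reduce: drop elements whose leading term is divisible by another's, tail-reduce, and make monic.

G = {v³ + 8v²w - 48vw² - 6v² + 72vw - 107v + 32w + 112, u - ¼v + w - ¾}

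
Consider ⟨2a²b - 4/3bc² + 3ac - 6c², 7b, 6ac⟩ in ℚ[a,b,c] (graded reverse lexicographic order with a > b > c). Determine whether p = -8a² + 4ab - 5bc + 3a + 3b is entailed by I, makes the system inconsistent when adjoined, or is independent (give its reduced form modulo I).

First compute the reduced Gröbner basis of I by Buchberger's algorithm.
f_1 = 2a²b - 4/3bc² + 3ac - 6c², LT = a²b.
f_2 = 7b, LT = b.
f_3 = 6ac, LT = ac.

S(f_1,f_2): lcm = a²b. S = -⅔bc² + 3/2ac - 3c².
  leading term bc²: subtract (-2/21c²)·f_2 from -⅔bc² + 3/2ac - 3c² → 3/2ac - 3c²
  leading term ac: subtract (¼)·f_3 from 3/2ac - 3c² → -3c²
  leading term c²: no divisor's leading term divides it; move -3c² to the remainder.
  remainder -3c² ≠ 0; add h_4 = -3c² to the basis.

S(f_1,f_3): lcm = a²bc. S = -⅔bc³ + 3/2ac² - 3c³.
  leading term bc³: subtract (-2/21c³)·f_2 from -⅔bc³ + 3/2ac² - 3c³ → 3/2ac² - 3c³
  leading term ac²: subtract (¼c)·f_3 from 3/2ac² - 3c³ → -3c³
  leading term c³: subtract (c)·h_4 from -3c³ → 0
  remainder 0.

S(f_2,f_3): leading monomials are coprime, so the S-polynomial reduces to 0 (Buchberger's first criterion).
S(f_1,h_4): leading monomials are coprime, so the S-polynomial reduces to 0 (Buchberger's first criterion).
S(f_2,h_4): leading monomials are coprime, so the S-polynomial reduces to 0 (Buchberger's first criterion).
S(f_3,h_4): lcm = ac². S = 0.
  remainder 0.

Every S-polynomial of the final basis reduces to 0, so we have a Gröbner basis.
Inter-reduce: drop elements whose leading term is divisible by another's, tail-reduce, and make monic.
Reduced Gröbner basis: {ac, c², b}.
Label its elements g_1 = ac, g_2 = c², g_3 = b.

Reduce p = -8a² + 4ab - 5bc + 3a + 3b modulo G:
  leading term a²: no divisor's leading term divides it; move -8a² to the remainder.
  leading term ab: subtract (4a)·g_3 from 4ab - 5bc + 3a + 3b → -5bc + 3a + 3b
  leading term bc: subtract (-5c)·g_3 from -5bc + 3a + 3b → 3a + 3b
  leading term a: no divisor's leading term divides it; move 3a to the remainder.
  leading term b: subtract (3)·g_3 from 3b → 0
  normal form = -8a² + 3a.
The normal form is nonzero, so p ∉ I. Since p minus its normal form lies in I, I + (p) = I + (r) where r = -8a² + 3a; decide whether this ideal is the whole ring.
Run Buchberger on G together with r (pairs among the g_i already reduce to 0 since G is a Gröbner basis):
g_1 = ac, LT = ac.
g_2 = c², LT = c².
g_3 = b, LT = b.
r = -8a² + 3a, LT = a².

S(g_1,g_2): lcm = ac². S = 0.
  remainder 0.

S(g_1,g_3): leading monomials are coprime, so the S-polynomial reduces to 0 (Buchberger's first criterion).
S(g_1,r): lcm = a²c. S = ⅜ac.
  leading term ac: subtract (⅜)·g_1 from ⅜ac → 0
  remainder 0.

S(g_2,g_3): leading monomials are coprime, so the S-polynomial reduces to 0 (Buchberger's first criterion).
S(g_2,r): leading monomials are coprime, so the S-polynomial reduces to 0 (Buchberger's first criterion).
S(g_3,r): leading monomials are coprime, so the S-polynomial reduces to 0 (Buchberger's first criterion).
Every S-polynomial of the final basis reduces to 0, so we have a Gröbner basis.
Inter-reduce: drop elements whose leading term is divisible by another's, tail-reduce, and make monic.
Reduced Gröbner basis: {a² - ⅜a, ac, c², b}.
The reduced Gröbner basis of I + (p) is {a² - ⅜a, ac, c², b} ≠ {1}, a proper ideal, so the enlarged system stays consistent: p is independent of I, with normal form -8a² + 3a.

-8a² + 4ab - 5bc + 3a + 3b is independent of I; its normal form modulo I is -8a² + 3a.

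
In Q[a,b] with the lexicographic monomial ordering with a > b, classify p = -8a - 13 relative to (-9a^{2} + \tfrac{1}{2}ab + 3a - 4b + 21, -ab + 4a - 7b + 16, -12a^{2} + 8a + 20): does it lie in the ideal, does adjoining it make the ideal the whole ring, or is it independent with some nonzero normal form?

Adjoining -8a - 13 makes the ideal the whole ring: the system is inconsistent.

First compute the reduced Gröbner basis of I by Buchberger's algorithm.
f_1 = -9a^{2} + \tfrac{1}{2}ab + 3a - 4b + 21, LT = a^{2}.
f_2 = -ab + 4a - 7b + 16, LT = ab.
f_3 = -12a^{2} + 8a + 20, LT = a^{2}.

S(f_1,f_2): lcm = a^{2}b. S = 4a^{2} - \tfrac{1}{18}ab^{2} - \tfrac{22}{3}ab + 16a + \tfrac{4}{9}b^{2} - \tfrac{7}{3}b.
  leading term a^{2}: subtract (-\tfrac{4}{9})·f_1 from 4a^{2} - \tfrac{1}{18}ab^{2} - \tfrac{22}{3}ab + 16a + \tfrac{4}{9}b^{2} - \tfrac{7}{3}b → -\tfrac{1}{18}ab^{2} - \tfrac{64}{9}ab + \tfrac{52}{3}a + \tfrac{4}{9}b^{2} - \tfrac{37}{9}b + \tfrac{28}{3}
  leading term ab^{2}: subtract (\tfrac{1}{18}b)·f_2 from -\tfrac{1}{18}ab^{2} - \tfrac{64}{9}ab + \tfrac{52}{3}a + \tfrac{4}{9}b^{2} - \tfrac{37}{9}b + \tfrac{28}{3} → -\tfrac{22}{3}ab + \tfrac{52}{3}a + \tfrac{5}{6}b^{2} - 5b + \tfrac{28}{3}
  leading term ab: subtract (\tfrac{22}{3})·f_2 from -\tfrac{22}{3}ab + \tfrac{52}{3}a + \tfrac{5}{6}b^{2} - 5b + \tfrac{28}{3} → -12a + \tfrac{5}{6}b^{2} + \tfrac{139}{3}b - 108
  leading term a: no divisor's leading term divides it; move -12a to the remainder.
  leading term b^{2}: no divisor's leading term divides it; move \tfrac{5}{6}b^{2} to the remainder.
  leading term b: no divisor's leading term divides it; move \tfrac{139}{3}b to the remainder.
  leading term 1: no divisor's leading term divides it; move -108 to the remainder.
  remainder -12a + \tfrac{5}{6}b^{2} + \tfrac{139}{3}b - 108 ≠ 0; add h_4 = -12a + \tfrac{5}{6}b^{2} + \tfrac{139}{3}b - 108 to the basis.

S(f_1,f_3): lcm = a^{2}. S = -\tfrac{1}{18}ab + \tfrac{1}{3}a + \tfrac{4}{9}b - \tfrac{2}{3}.
  leading term ab: subtract (\tfrac{1}{18})·f_2 from -\tfrac{1}{18}ab + \tfrac{1}{3}a + \tfrac{4}{9}b - \tfrac{2}{3} → \tfrac{1}{9}a + \tfrac{5}{6}b - \tfrac{14}{9}
  leading term a: subtract (-\tfrac{1}{108})·h_4 from \tfrac{1}{9}a + \tfrac{5}{6}b - \tfrac{14}{9} → \tfrac{5}{648}b^{2} + \tfrac{409}{324}b - \tfrac{23}{9}
  leading term b^{2}: no divisor's leading term divides it; move \tfrac{5}{648}b^{2} to the remainder.
  leading term b: no divisor's leading term divides it; move \tfrac{409}{324}b to the remainder.
  leading term 1: no divisor's leading term divides it; move -\tfrac{23}{9} to the remainder.
  remainder \tfrac{5}{648}b^{2} + \tfrac{409}{324}b - \tfrac{23}{9} ≠ 0; add h_5 = \tfrac{5}{648}b^{2} + \tfrac{409}{324}b - \tfrac{23}{9} to the basis.

S(f_2,f_3): lcm = a^{2}b. S = -4a^{2} + \tfrac{23}{3}ab - 16a + \tfrac{5}{3}b.
  leading term a^{2}: subtract (\tfrac{4}{9})·f_1 from -4a^{2} + \tfrac{23}{3}ab - 16a + \tfrac{5}{3}b → \tfrac{67}{9}ab - \tfrac{52}{3}a + \tfrac{31}{9}b - \tfrac{28}{3}
  leading term ab: subtract (-\tfrac{67}{9})·f_2 from \tfrac{67}{9}ab - \tfrac{52}{3}a + \tfrac{31}{9}b - \tfrac{28}{3} → \tfrac{112}{9}a - \tfrac{146}{3}b + \tfrac{988}{9}
  leading term a: subtract (-\tfrac{28}{27})·h_4 from \tfrac{112}{9}a - \tfrac{146}{3}b + \tfrac{988}{9} → \tfrac{70}{81}b^{2} - \tfrac{50}{81}b - \tfrac{20}{9}
  leading term b^{2}: subtract (112)·h_5 from \tfrac{70}{81}b^{2} - \tfrac{50}{81}b - \tfrac{20}{9} → -142b + 284
  leading term b: no divisor's leading term divides it; move -142b to the remainder.
  leading term 1: no divisor's leading term divides it; move 284 to the remainder.
  remainder -142b + 284 ≠ 0; add h_6 = -142b + 284 to the basis.

The other S-polynomials (S(f_1,h_4), S(f_2,h_4), S(f_3,h_4), S(f_1,h_5), S(f_2,h_5), S(f_3,h_5), S(h_4,h_5), S(f_1,h_6), S(f_2,h_6), S(f_3,h_6), S(h_4,h_6), S(h_5,h_6)) all reduce to 0 modulo the current basis, so we have a Gröbner basis.
Inter-reduce: drop elements whose leading term is divisible by another's, tail-reduce, and make monic.
Reduced Gröbner basis: {a + 1, b - 2}.
Label its elements g_1 = a + 1, g_2 = b - 2.

Reduce p = -8a - 13 modulo G:
  leading term a: subtract (-8)·g_1 from -8a - 13 → -5
  leading term 1: no divisor's leading term divides it; move -5 to the remainder.
  normal form = -5.
The normal form is nonzero, so p ∉ I. Since p minus its normal form lies in I, I + (p) = I + (r) where r = -5; decide whether this ideal is the whole ring.
Here r = -5 is a nonzero constant, hence a unit: 1 ∈ I + (p), the Gröbner basis of I + (p) is {1}, and the enlarged system has no common solution — adjoining p is inconsistent.

The remainder on division by a Gröbner basis is unique — it is the normal form.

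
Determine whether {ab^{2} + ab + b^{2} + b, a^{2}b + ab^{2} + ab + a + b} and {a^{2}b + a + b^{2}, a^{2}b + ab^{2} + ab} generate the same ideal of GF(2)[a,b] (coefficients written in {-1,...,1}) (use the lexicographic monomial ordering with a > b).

For a fixed monomial order, each ideal has a unique reduced Gröbner basis; comparing bases decides equality.
Buchberger on the first generating set:
f_1 = ab^{2} + ab + b^{2} + b, LT = ab^{2}.
f_2 = a^{2}b + ab^{2} + ab + a + b, LT = a^{2}b.

S(f_1,f_2): lcm = a^{2}b^{2}. S = a^{2}b + ab^{3} + b^{2}.
  leading term a^{2}b: subtract (1)·f_2 from a^{2}b + ab^{3} + b^{2} → ab^{3} + ab^{2} + ab + a + b^{2} + b
  leading term ab^{3}: subtract (b)·f_1 from ab^{3} + ab^{2} + ab + a + b^{2} + b → ab + a + b^{3} + b
  leading term ab: no divisor's leading term divides it; move ab to the remainder.
  leading term a: no divisor's leading term divides it; move a to the remainder.
  leading term b^{3}: no divisor's leading term divides it; move b^{3} to the remainder.
  leading term b: no divisor's leading term divides it; move b to the remainder.
  remainder ab + a + b^{3} + b ≠ 0; add g_3 = ab + a + b^{3} + b to the basis.

S(f_1,g_3): lcm = ab^{2}. S = b^{4} + b.
  leading term b^{4}: no divisor's leading term divides it; move b^{4} to the remainder.
  leading term b: no divisor's leading term divides it; move b to the remainder.
  remainder b^{4} + b ≠ 0; add g_4 = b^{4} + b to the basis.

S(f_2,g_3): lcm = a^{2}b. S = a^{2} + ab^{3} + ab^{2} + a + b.
  leading term a^{2}: no divisor's leading term divides it; move a^{2} to the remainder.
  leading term ab^{3}: subtract (b)·f_1 from ab^{3} + ab^{2} + a + b → a + b^{3} + b^{2} + b
  leading term a: no divisor's leading term divides it; move a to the remainder.
  leading term b^{3}: no divisor's leading term divides it; move b^{3} to the remainder.
  leading term b^{2}: no divisor's leading term divides it; move b^{2} to the remainder.
  leading term b: no divisor's leading term divides it; move b to the remainder.
  remainder a^{2} + a + b^{3} + b^{2} + b ≠ 0; add g_5 = a^{2} + a + b^{3} + b^{2} + b to the basis.

The other S-polynomials (S(f_1,g_4), S(f_2,g_4), S(g_3,g_4), S(f_1,g_5), S(f_2,g_5), S(g_3,g_5), S(g_4,g_5)) all reduce to 0 modulo the current basis, so we have a Gröbner basis.
Inter-reduce: drop elements whose leading term is divisible by another's, tail-reduce, and make monic.
Reduced Gröbner basis: {a^{2} + a + b^{3} + b^{2} + b, ab + a + b^{3} + b, b^{4} + b}.

Buchberger on the second generating set:
h_1 = a^{2}b + a + b^{2}, LT = a^{2}b.
h_2 = a^{2}b + ab^{2} + ab, LT = a^{2}b.

S(h_1,h_2): lcm = a^{2}b. S = ab^{2} + ab + a + b^{2}.
  leading term ab^{2}: no divisor's leading term divides it; move ab^{2} to the remainder.
  leading term ab: no divisor's leading term divides it; move ab to the remainder.
  leading term a: no divisor's leading term divides it; move a to the remainder.
  leading term b^{2}: no divisor's leading term divides it; move b^{2} to the remainder.
  remainder ab^{2} + ab + a + b^{2} ≠ 0; add k_3 = ab^{2} + ab + a + b^{2} to the basis.

S(h_1,k_3): lcm = a^{2}b^{2}. S = a^{2}b + a^{2} + ab^{2} + ab + b^{3}.
  leading term a^{2}b: subtract (1)·h_1 from a^{2}b + a^{2} + ab^{2} + ab + b^{3} → a^{2} + ab^{2} + ab + a + b^{3} + b^{2}
  leading term a^{2}: no divisor's leading term divides it; move a^{2} to the remainder.
  leading term ab^{2}: subtract (1)·k_3 from ab^{2} + ab + a + b^{3} + b^{2} → b^{3}
  leading term b^{3}: no divisor's leading term divides it; move b^{3} to the remainder.
  remainder a^{2} + b^{3} ≠ 0; add k_4 = a^{2} + b^{3} to the basis.

S(h_1,k_4): lcm = a^{2}b. S = a + b^{4} + b^{2}.
  leading term a: no divisor's leading term divides it; move a to the remainder.
  leading term b^{4}: no divisor's leading term divides it; move b^{4} to the remainder.
  leading term b^{2}: no divisor's leading term divides it; move b^{2} to the remainder.
  remainder a + b^{4} + b^{2} ≠ 0; add k_5 = a + b^{4} + b^{2} to the basis.

S(k_3,k_5): lcm = ab^{2}. S = ab + a + b^{6} + b^{4} + b^{2}.
  leading term ab: subtract (b)·k_5 from ab + a + b^{6} + b^{4} + b^{2} → a + b^{6} + b^{5} + b^{4} + b^{3} + b^{2}
  leading term a: subtract (1)·k_5 from a + b^{6} + b^{5} + b^{4} + b^{3} + b^{2} → b^{6} + b^{5} + b^{3}
  leading term b^{6}: no divisor's leading term divides it; move b^{6} to the remainder.
  leading term b^{5}: no divisor's leading term divides it; move b^{5} to the remainder.
  leading term b^{3}: no divisor's leading term divides it; move b^{3} to the remainder.
  remainder b^{6} + b^{5} + b^{3} ≠ 0; add k_6 = b^{6} + b^{5} + b^{3} to the basis.

The other S-polynomials (S(h_2,k_3), S(h_2,k_4), S(k_3,k_4), S(h_1,k_5), S(h_2,k_5), S(k_4,k_5), S(h_1,k_6), S(h_2,k_6), S(k_3,k_6), S(k_4,k_6), S(k_5,k_6)) all reduce to 0 modulo the current basis, so we have a Gröbner basis.
Inter-reduce: drop elements whose leading term is divisible by another's, tail-reduce, and make monic.
Reduced Gröbner basis: {a + b^{4} + b^{2}, b^{6} + b^{5} + b^{3}}.

These differ, so the ideals are not equal.
The same test decides containment: I ⊆ J iff every generator of I reduces to 0 modulo a Gröbner basis of J.

No, the ideals differ.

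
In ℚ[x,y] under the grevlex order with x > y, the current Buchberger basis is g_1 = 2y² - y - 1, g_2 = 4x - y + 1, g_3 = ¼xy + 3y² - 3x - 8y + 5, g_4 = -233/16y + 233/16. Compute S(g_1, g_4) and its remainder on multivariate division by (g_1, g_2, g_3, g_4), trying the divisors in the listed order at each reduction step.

S(g_1, g_4) = ½y - ½; remainder on division = 0.

lcm(LM(g_1), LM(g_4)) = y².
S = (lcm/LT(g_1))·g_1 − (lcm/LT(g_4))·g_4 = ½y - ½.
Reduce S modulo (g_1, g_2, g_3, g_4) in that order:
  leading term y: subtract (-8/233)·g_4 from ½y - ½ → 0
The remainder is 0, so this S-polynomial contributes no new basis element.
This is the inner loop of Buchberger's algorithm — each nonzero remainder becomes a new basis element.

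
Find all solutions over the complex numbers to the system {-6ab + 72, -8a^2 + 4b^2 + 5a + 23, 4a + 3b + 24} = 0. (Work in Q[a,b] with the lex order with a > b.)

{(-3, -4)}

Compute a lex Gröbner basis by Buchberger's algorithm.
f_1 = -6ab + 72, LT = ab.
f_2 = -8a^2 + 5a + 4b^2 + 23, LT = a^2.
f_3 = 4a + 3b + 24, LT = a.

S(f_1,f_2): lcm = a^2b. S = 5/8ab - 12a + 1/2b^3 + 23/8b.
  reduce S modulo (f_1, f_2, f_3):
  remainder 1/2b^3 + 95/8b + 159/2 ≠ 0; add h_4 = 1/2b^3 + 95/8b + 159/2 to the basis.

S(f_1,f_3): lcm = ab. S = -3/4b^2 - 6b - 12.
  reduce S modulo (f_1, f_2, f_3, h_4):
  remainder -3/4b^2 - 6b - 12 ≠ 0; add h_5 = -3/4b^2 - 6b - 12 to the basis.

S(f_2,f_3): lcm = a^2. S = -3/4ab - 53/8a - 1/2b^2 - 23/8.
  reduce S modulo (f_1, f_2, f_3, h_4, h_5):
  remainder 287/32b + 287/8 ≠ 0; add h_6 = 287/32b + 287/8 to the basis.

The other S-polynomials (S(f_1,h_4), S(f_2,h_4), S(f_3,h_4), S(f_1,h_5), S(f_2,h_5), S(f_3,h_5), S(h_4,h_5), S(f_1,h_6), S(f_2,h_6), S(f_3,h_6), S(h_4,h_6), S(h_5,h_6)) all reduce to 0 modulo the current basis, so we have a Gröbner basis.
Inter-reduce: drop elements whose leading term is divisible by another's, tail-reduce, and make monic.
Reduced Gröbner basis: {a + 3, b + 4}.

From the last basis element, b + 4 = 0, so b takes values in {-4}. Each choice, substituted upward through the basis, yields the corresponding point(s) of the solution set.
  b = -4: the earlier basis element becomes a + 3 = 0, giving a = -3 — point (-3, -4).
Zero-dimensionality of the ideal guarantees finitely many solutions over ℂ.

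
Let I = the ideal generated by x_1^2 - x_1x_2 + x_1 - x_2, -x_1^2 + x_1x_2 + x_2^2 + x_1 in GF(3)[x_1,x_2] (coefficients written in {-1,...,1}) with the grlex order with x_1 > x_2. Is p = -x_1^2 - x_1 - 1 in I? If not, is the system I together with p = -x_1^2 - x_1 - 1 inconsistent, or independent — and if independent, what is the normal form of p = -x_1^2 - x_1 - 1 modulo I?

Adjoining -x_1^2 - x_1 - 1 makes the ideal the whole ring: the system is inconsistent.

First compute the reduced Gröbner basis of I by Buchberger's algorithm.
f_1 = x_1^2 - x_1x_2 + x_1 - x_2, LT = x_1^2.
f_2 = -x_1^2 + x_1x_2 + x_2^2 + x_1, LT = x_1^2.

S(f_1,f_2): lcm = x_1^2. S = x_2^2 - x_1 - x_2.
  leading term x_2^2: no divisor's leading term divides it; move x_2^2 to the remainder.
  leading term x_1: no divisor's leading term divides it; move -x_1 to the remainder.
  leading term x_2: no divisor's leading term divides it; move -x_2 to the remainder.
  remainder x_2^2 - x_1 - x_2 ≠ 0; add h_3 = x_2^2 - x_1 - x_2 to the basis.

The other S-polynomials (S(f_1,h_3), S(f_2,h_3)) all reduce to 0 modulo the current basis, so we have a Gröbner basis.
Inter-reduce: drop elements whose leading term is divisible by another's, tail-reduce, and make monic.
Reduced Gröbner basis: {x_1^2 - x_1x_2 + x_1 - x_2, x_2^2 - x_1 - x_2}.
Label its elements g_1 = x_1^2 - x_1x_2 + x_1 - x_2, g_2 = x_2^2 - x_1 - x_2.

Reduce p = -x_1^2 - x_1 - 1 modulo G:
  leading term x_1^2: subtract (-1)·g_1 from -x_1^2 - x_1 - 1 → -x_1x_2 - x_2 - 1
  leading term x_1x_2: no divisor's leading term divides it; move -x_1x_2 to the remainder.
  leading term x_2: no divisor's leading term divides it; move -x_2 to the remainder.
  leading term 1: no divisor's leading term divides it; move -1 to the remainder.
  normal form = -x_1x_2 - x_2 - 1.
The normal form is nonzero, so p ∉ I. Since p minus its normal form lies in I, I + (p) = I + (r) where r = -x_1x_2 - x_2 - 1; decide whether this ideal is the whole ring.
Run Buchberger on G together with r (pairs among the g_i already reduce to 0 since G is a Gröbner basis):
g_1 = x_1^2 - x_1x_2 + x_1 - x_2, LT = x_1^2.
g_2 = x_2^2 - x_1 - x_2, LT = x_2^2.
r = -x_1x_2 - x_2 - 1, LT = x_1x_2.

S(g_1,r): lcm = x_1^2x_2. S = -x_1x_2^2 - x_2^2 - x_1.
  leading term x_1x_2^2: subtract (-x_1)·g_2 from -x_1x_2^2 - x_2^2 - x_1 → -x_1^2 - x_1x_2 - x_2^2 - x_1
  leading term x_1^2: subtract (-1)·g_1 from -x_1^2 - x_1x_2 - x_2^2 - x_1 → x_1x_2 - x_2^2 - x_2
  leading term x_1x_2: subtract (-1)·r from x_1x_2 - x_2^2 - x_2 → -x_2^2 + x_2 - 1
  leading term x_2^2: subtract (-1)·g_2 from -x_2^2 + x_2 - 1 → -x_1 - 1
  leading term x_1: no divisor's leading term divides it; move -x_1 to the remainder.
  leading term 1: no divisor's leading term divides it; move -1 to the remainder.
  remainder -x_1 - 1 ≠ 0; add m_4 = -x_1 - 1 to the basis.

S(g_2,r): lcm = x_1x_2^2. S = -x_1^2 - x_1x_2 - x_2^2 - x_2.
  leading term x_1^2: subtract (-1)·g_1 from -x_1^2 - x_1x_2 - x_2^2 - x_2 → x_1x_2 - x_2^2 + x_1 + x_2
  leading term x_1x_2: subtract (-1)·r from x_1x_2 - x_2^2 + x_1 + x_2 → -x_2^2 + x_1 - 1
  leading term x_2^2: subtract (-1)·g_2 from -x_2^2 + x_1 - 1 → -x_2 - 1
  leading term x_2: no divisor's leading term divides it; move -x_2 to the remainder.
  leading term 1: no divisor's leading term divides it; move -1 to the remainder.
  remainder -x_2 - 1 ≠ 0; add m_5 = -x_2 - 1 to the basis.

S(g_1,m_4): lcm = x_1^2. S = -x_1x_2 - x_2.
  leading term x_1x_2: subtract (1)·r from -x_1x_2 - x_2 → 1
  leading term 1: no divisor's leading term divides it; move 1 to the remainder.
  remainder 1 ≠ 0; add m_6 = 1 to the basis.

The other S-polynomials (S(g_1,g_2), S(g_2,m_4), S(r,m_4), S(g_1,m_5), S(g_2,m_5), S(r,m_5), S(m_4,m_5), S(g_1,m_6), S(g_2,m_6), S(r,m_6), S(m_4,m_6), S(m_5,m_6)) all reduce to 0 modulo the current basis, so we have a Gröbner basis.
Inter-reduce: drop elements whose leading term is divisible by another's, tail-reduce, and make monic.
Reduced Gröbner basis: {1}.
The reduced Gröbner basis of I + (p) is {1}: the ideal is the whole ring, so the enlarged system has no common solution — adjoining p is inconsistent.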